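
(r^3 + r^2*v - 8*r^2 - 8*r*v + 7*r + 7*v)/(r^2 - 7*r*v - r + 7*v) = (r^2 + r*v - 7*r - 7*v)/(r - 7*v)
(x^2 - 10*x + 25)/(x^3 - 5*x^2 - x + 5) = (x - 5)/(x^2 - 1)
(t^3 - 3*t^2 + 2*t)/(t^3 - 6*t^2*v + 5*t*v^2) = (t^2 - 3*t + 2)/(t^2 - 6*t*v + 5*v^2)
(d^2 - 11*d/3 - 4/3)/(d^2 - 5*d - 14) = (-3*d^2 + 11*d + 4)/(3*(-d^2 + 5*d + 14))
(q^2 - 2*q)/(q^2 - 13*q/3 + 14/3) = 3*q/(3*q - 7)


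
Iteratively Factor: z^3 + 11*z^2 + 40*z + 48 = (z + 4)*(z^2 + 7*z + 12) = (z + 3)*(z + 4)*(z + 4)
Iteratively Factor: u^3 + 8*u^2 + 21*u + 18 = (u + 3)*(u^2 + 5*u + 6) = (u + 3)^2*(u + 2)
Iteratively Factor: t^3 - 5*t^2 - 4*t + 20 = (t - 2)*(t^2 - 3*t - 10) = (t - 2)*(t + 2)*(t - 5)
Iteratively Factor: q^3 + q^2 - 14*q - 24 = (q + 3)*(q^2 - 2*q - 8) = (q + 2)*(q + 3)*(q - 4)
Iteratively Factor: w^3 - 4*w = (w + 2)*(w^2 - 2*w) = (w - 2)*(w + 2)*(w)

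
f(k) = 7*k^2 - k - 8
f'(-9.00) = -127.00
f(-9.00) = 568.00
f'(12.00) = 167.00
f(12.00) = 988.00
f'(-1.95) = -28.30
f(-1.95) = 20.57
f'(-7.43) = -105.02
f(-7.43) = 385.86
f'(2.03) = 27.42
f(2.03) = 18.82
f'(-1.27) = -18.78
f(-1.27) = 4.56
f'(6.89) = 95.46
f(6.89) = 317.41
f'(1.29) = 17.06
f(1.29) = 2.36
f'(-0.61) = -9.54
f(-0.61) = -4.79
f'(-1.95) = -28.30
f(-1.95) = 20.57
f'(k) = 14*k - 1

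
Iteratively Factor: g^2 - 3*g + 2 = (g - 2)*(g - 1)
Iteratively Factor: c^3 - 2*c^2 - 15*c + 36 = (c - 3)*(c^2 + c - 12) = (c - 3)^2*(c + 4)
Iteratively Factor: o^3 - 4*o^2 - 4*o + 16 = (o + 2)*(o^2 - 6*o + 8) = (o - 4)*(o + 2)*(o - 2)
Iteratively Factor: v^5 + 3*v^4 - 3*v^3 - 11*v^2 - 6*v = (v + 1)*(v^4 + 2*v^3 - 5*v^2 - 6*v) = (v - 2)*(v + 1)*(v^3 + 4*v^2 + 3*v) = v*(v - 2)*(v + 1)*(v^2 + 4*v + 3) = v*(v - 2)*(v + 1)*(v + 3)*(v + 1)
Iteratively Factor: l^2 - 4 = (l + 2)*(l - 2)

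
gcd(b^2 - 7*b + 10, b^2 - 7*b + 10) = b^2 - 7*b + 10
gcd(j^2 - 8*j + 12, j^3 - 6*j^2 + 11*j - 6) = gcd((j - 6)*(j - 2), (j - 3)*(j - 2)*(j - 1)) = j - 2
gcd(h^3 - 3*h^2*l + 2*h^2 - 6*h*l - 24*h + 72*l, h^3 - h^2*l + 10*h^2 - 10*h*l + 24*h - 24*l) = h + 6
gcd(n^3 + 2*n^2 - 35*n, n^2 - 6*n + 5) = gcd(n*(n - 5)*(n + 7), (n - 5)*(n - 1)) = n - 5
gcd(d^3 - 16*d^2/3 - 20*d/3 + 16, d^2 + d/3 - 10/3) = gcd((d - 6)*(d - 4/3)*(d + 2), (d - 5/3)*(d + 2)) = d + 2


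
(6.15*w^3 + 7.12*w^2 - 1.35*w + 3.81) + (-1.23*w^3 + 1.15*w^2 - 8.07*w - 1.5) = 4.92*w^3 + 8.27*w^2 - 9.42*w + 2.31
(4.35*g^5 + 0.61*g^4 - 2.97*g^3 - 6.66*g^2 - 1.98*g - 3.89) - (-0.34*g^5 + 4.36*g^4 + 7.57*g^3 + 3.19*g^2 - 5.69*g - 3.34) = 4.69*g^5 - 3.75*g^4 - 10.54*g^3 - 9.85*g^2 + 3.71*g - 0.55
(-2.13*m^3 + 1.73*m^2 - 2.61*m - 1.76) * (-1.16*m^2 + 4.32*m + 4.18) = 2.4708*m^5 - 11.2084*m^4 + 1.5978*m^3 - 2.0022*m^2 - 18.513*m - 7.3568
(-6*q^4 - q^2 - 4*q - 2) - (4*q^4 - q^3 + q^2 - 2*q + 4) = -10*q^4 + q^3 - 2*q^2 - 2*q - 6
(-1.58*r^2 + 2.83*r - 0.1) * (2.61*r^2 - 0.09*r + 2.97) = -4.1238*r^4 + 7.5285*r^3 - 5.2083*r^2 + 8.4141*r - 0.297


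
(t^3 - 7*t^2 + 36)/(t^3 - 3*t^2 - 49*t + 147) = (t^2 - 4*t - 12)/(t^2 - 49)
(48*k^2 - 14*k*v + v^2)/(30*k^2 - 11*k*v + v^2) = (-8*k + v)/(-5*k + v)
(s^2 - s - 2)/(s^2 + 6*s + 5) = (s - 2)/(s + 5)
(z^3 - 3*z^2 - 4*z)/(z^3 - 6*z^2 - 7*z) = (z - 4)/(z - 7)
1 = 1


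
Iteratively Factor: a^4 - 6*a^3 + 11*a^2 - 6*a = (a)*(a^3 - 6*a^2 + 11*a - 6) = a*(a - 2)*(a^2 - 4*a + 3) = a*(a - 2)*(a - 1)*(a - 3)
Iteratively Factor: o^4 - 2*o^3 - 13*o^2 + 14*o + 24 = (o + 1)*(o^3 - 3*o^2 - 10*o + 24) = (o + 1)*(o + 3)*(o^2 - 6*o + 8) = (o - 4)*(o + 1)*(o + 3)*(o - 2)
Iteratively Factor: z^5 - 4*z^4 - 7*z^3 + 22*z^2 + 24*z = (z + 2)*(z^4 - 6*z^3 + 5*z^2 + 12*z) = z*(z + 2)*(z^3 - 6*z^2 + 5*z + 12) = z*(z + 1)*(z + 2)*(z^2 - 7*z + 12) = z*(z - 3)*(z + 1)*(z + 2)*(z - 4)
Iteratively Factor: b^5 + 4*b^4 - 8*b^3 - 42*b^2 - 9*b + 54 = (b - 3)*(b^4 + 7*b^3 + 13*b^2 - 3*b - 18) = (b - 3)*(b + 3)*(b^3 + 4*b^2 + b - 6) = (b - 3)*(b + 3)^2*(b^2 + b - 2) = (b - 3)*(b + 2)*(b + 3)^2*(b - 1)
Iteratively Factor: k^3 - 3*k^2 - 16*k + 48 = (k - 4)*(k^2 + k - 12) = (k - 4)*(k - 3)*(k + 4)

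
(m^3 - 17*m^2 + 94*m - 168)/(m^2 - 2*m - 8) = (m^2 - 13*m + 42)/(m + 2)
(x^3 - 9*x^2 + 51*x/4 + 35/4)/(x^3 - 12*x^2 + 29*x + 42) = (x^2 - 2*x - 5/4)/(x^2 - 5*x - 6)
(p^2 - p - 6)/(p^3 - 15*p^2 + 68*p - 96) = (p + 2)/(p^2 - 12*p + 32)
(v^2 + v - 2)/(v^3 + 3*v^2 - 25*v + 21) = (v + 2)/(v^2 + 4*v - 21)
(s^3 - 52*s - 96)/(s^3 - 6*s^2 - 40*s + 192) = (s + 2)/(s - 4)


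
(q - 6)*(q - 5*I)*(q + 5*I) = q^3 - 6*q^2 + 25*q - 150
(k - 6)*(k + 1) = k^2 - 5*k - 6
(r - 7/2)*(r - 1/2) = r^2 - 4*r + 7/4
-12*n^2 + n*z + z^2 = (-3*n + z)*(4*n + z)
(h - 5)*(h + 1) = h^2 - 4*h - 5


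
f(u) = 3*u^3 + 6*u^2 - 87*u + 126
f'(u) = 9*u^2 + 12*u - 87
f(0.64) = 73.56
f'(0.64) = -75.63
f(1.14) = 39.06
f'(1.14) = -61.62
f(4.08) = 74.67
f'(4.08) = 111.78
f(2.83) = -4.16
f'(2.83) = 19.04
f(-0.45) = 166.09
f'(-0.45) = -90.58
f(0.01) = 125.13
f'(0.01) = -86.88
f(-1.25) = 238.27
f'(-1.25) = -87.94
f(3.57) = 28.38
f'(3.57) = 70.54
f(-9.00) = -792.00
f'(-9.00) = 534.00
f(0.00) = 126.00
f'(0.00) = -87.00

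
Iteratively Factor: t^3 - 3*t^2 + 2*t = (t - 2)*(t^2 - t) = (t - 2)*(t - 1)*(t)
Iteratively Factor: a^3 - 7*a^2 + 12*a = (a - 4)*(a^2 - 3*a) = (a - 4)*(a - 3)*(a)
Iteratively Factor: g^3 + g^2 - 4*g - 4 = (g - 2)*(g^2 + 3*g + 2) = (g - 2)*(g + 2)*(g + 1)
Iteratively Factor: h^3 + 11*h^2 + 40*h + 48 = (h + 3)*(h^2 + 8*h + 16) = (h + 3)*(h + 4)*(h + 4)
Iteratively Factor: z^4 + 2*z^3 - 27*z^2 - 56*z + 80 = (z + 4)*(z^3 - 2*z^2 - 19*z + 20) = (z - 1)*(z + 4)*(z^2 - z - 20) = (z - 5)*(z - 1)*(z + 4)*(z + 4)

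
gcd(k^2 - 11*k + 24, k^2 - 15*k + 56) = k - 8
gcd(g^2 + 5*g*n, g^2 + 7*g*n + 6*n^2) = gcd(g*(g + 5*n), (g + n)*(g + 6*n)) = 1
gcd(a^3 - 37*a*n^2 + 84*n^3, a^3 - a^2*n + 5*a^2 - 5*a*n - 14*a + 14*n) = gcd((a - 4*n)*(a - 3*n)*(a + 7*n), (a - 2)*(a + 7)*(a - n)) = 1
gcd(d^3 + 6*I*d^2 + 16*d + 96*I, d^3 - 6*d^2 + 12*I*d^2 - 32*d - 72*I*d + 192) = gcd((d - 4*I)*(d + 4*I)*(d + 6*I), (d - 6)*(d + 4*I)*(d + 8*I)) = d + 4*I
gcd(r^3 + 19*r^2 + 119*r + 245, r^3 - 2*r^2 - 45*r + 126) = r + 7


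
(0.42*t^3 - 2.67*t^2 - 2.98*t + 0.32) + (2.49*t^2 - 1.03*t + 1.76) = 0.42*t^3 - 0.18*t^2 - 4.01*t + 2.08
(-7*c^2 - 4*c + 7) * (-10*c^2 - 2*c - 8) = 70*c^4 + 54*c^3 - 6*c^2 + 18*c - 56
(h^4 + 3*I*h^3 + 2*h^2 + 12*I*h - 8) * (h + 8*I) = h^5 + 11*I*h^4 - 22*h^3 + 28*I*h^2 - 104*h - 64*I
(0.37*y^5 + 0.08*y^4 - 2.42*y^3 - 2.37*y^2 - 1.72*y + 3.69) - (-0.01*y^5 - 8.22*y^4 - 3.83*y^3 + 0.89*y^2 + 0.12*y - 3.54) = 0.38*y^5 + 8.3*y^4 + 1.41*y^3 - 3.26*y^2 - 1.84*y + 7.23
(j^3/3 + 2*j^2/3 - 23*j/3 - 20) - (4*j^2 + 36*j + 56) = j^3/3 - 10*j^2/3 - 131*j/3 - 76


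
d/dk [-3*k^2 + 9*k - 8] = 9 - 6*k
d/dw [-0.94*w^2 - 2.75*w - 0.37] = -1.88*w - 2.75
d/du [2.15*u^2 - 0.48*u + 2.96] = 4.3*u - 0.48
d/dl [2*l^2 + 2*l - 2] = 4*l + 2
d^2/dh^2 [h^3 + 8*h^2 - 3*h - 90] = 6*h + 16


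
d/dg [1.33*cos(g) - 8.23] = -1.33*sin(g)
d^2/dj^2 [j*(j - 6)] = 2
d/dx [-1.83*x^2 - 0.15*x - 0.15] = -3.66*x - 0.15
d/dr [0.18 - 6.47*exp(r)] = -6.47*exp(r)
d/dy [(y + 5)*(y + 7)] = 2*y + 12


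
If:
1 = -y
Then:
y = -1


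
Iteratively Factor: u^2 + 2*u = (u)*(u + 2)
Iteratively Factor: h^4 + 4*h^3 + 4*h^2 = (h)*(h^3 + 4*h^2 + 4*h) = h*(h + 2)*(h^2 + 2*h) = h*(h + 2)^2*(h)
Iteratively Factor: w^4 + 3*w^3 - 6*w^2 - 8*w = (w + 4)*(w^3 - w^2 - 2*w) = w*(w + 4)*(w^2 - w - 2) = w*(w - 2)*(w + 4)*(w + 1)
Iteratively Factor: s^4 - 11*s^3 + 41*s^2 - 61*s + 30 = (s - 2)*(s^3 - 9*s^2 + 23*s - 15) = (s - 5)*(s - 2)*(s^2 - 4*s + 3) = (s - 5)*(s - 3)*(s - 2)*(s - 1)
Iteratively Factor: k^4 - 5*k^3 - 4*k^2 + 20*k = (k)*(k^3 - 5*k^2 - 4*k + 20) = k*(k + 2)*(k^2 - 7*k + 10) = k*(k - 5)*(k + 2)*(k - 2)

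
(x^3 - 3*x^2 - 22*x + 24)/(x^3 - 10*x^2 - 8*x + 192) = (x - 1)/(x - 8)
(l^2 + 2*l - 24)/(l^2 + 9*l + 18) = (l - 4)/(l + 3)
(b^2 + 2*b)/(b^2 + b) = (b + 2)/(b + 1)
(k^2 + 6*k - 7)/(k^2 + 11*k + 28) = (k - 1)/(k + 4)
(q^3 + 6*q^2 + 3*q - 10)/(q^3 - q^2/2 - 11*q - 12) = 2*(q^2 + 4*q - 5)/(2*q^2 - 5*q - 12)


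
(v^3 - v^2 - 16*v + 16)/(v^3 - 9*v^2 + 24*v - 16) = (v + 4)/(v - 4)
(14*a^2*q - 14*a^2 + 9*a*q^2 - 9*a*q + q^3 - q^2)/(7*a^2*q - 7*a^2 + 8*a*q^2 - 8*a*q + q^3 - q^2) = (2*a + q)/(a + q)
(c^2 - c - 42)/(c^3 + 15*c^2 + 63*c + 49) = (c^2 - c - 42)/(c^3 + 15*c^2 + 63*c + 49)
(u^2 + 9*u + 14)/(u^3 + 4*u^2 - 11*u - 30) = (u + 7)/(u^2 + 2*u - 15)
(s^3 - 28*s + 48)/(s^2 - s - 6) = (-s^3 + 28*s - 48)/(-s^2 + s + 6)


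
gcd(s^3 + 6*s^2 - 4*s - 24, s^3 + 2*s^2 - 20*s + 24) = s^2 + 4*s - 12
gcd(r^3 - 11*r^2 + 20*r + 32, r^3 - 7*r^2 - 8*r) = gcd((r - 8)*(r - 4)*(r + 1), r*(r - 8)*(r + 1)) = r^2 - 7*r - 8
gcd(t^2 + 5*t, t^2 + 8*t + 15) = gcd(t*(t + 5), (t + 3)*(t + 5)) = t + 5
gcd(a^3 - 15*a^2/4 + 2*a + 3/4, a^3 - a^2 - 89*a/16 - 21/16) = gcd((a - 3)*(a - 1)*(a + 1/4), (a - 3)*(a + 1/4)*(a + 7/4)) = a^2 - 11*a/4 - 3/4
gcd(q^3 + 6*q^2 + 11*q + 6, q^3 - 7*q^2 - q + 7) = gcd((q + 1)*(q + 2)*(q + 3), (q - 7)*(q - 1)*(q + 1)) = q + 1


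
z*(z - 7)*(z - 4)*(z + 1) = z^4 - 10*z^3 + 17*z^2 + 28*z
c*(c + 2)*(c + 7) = c^3 + 9*c^2 + 14*c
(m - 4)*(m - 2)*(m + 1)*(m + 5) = m^4 - 23*m^2 + 18*m + 40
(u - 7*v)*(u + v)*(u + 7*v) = u^3 + u^2*v - 49*u*v^2 - 49*v^3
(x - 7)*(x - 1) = x^2 - 8*x + 7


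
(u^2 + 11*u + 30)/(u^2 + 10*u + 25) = (u + 6)/(u + 5)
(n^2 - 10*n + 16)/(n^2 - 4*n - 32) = (n - 2)/(n + 4)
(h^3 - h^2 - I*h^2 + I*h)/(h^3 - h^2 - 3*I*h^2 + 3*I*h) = (h - I)/(h - 3*I)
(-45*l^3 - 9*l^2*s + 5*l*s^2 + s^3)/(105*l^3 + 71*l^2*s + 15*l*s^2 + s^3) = (-3*l + s)/(7*l + s)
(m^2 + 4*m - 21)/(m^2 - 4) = (m^2 + 4*m - 21)/(m^2 - 4)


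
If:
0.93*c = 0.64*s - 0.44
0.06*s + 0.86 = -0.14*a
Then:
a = -0.428571428571429*s - 6.14285714285714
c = 0.688172043010753*s - 0.473118279569892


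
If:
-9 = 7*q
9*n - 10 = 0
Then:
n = 10/9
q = -9/7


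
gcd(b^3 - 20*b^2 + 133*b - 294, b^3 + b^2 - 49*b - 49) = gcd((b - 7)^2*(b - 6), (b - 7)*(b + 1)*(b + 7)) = b - 7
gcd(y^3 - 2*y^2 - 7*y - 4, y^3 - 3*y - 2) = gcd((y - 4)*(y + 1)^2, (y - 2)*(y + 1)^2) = y^2 + 2*y + 1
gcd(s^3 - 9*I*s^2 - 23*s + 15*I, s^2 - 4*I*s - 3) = s^2 - 4*I*s - 3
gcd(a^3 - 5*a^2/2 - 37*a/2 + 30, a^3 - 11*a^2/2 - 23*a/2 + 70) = a - 5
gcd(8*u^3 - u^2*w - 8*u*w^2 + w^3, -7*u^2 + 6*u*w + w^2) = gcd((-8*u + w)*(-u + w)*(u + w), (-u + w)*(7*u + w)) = u - w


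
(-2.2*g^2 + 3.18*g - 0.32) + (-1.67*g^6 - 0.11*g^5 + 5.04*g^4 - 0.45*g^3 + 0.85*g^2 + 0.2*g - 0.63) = -1.67*g^6 - 0.11*g^5 + 5.04*g^4 - 0.45*g^3 - 1.35*g^2 + 3.38*g - 0.95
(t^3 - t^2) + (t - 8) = t^3 - t^2 + t - 8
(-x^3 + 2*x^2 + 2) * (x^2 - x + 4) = -x^5 + 3*x^4 - 6*x^3 + 10*x^2 - 2*x + 8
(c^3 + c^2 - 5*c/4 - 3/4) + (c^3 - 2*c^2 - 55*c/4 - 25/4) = 2*c^3 - c^2 - 15*c - 7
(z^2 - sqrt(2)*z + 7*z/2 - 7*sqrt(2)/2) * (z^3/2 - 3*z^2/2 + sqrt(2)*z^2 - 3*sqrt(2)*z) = z^5/2 + z^4/4 + sqrt(2)*z^4/2 - 29*z^3/4 + sqrt(2)*z^3/4 - 21*sqrt(2)*z^2/4 - z^2 + 21*z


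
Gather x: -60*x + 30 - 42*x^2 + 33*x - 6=-42*x^2 - 27*x + 24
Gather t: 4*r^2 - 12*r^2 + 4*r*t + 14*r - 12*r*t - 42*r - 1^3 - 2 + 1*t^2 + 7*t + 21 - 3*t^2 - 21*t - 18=-8*r^2 - 28*r - 2*t^2 + t*(-8*r - 14)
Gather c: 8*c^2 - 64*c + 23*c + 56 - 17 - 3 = 8*c^2 - 41*c + 36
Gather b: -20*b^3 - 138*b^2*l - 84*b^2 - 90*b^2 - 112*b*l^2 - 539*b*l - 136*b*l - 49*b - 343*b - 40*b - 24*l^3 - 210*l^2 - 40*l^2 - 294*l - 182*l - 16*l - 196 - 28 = -20*b^3 + b^2*(-138*l - 174) + b*(-112*l^2 - 675*l - 432) - 24*l^3 - 250*l^2 - 492*l - 224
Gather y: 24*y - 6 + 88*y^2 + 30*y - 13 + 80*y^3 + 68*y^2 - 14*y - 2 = 80*y^3 + 156*y^2 + 40*y - 21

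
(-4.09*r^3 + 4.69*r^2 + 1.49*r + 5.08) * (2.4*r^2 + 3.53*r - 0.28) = -9.816*r^5 - 3.1817*r^4 + 21.2769*r^3 + 16.1385*r^2 + 17.5152*r - 1.4224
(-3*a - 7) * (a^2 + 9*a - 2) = -3*a^3 - 34*a^2 - 57*a + 14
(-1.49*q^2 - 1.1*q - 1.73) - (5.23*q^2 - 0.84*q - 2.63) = -6.72*q^2 - 0.26*q + 0.9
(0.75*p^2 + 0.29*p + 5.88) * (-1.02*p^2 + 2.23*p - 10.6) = -0.765*p^4 + 1.3767*p^3 - 13.3009*p^2 + 10.0384*p - 62.328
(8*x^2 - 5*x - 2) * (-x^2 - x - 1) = -8*x^4 - 3*x^3 - x^2 + 7*x + 2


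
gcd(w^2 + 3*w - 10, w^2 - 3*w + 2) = w - 2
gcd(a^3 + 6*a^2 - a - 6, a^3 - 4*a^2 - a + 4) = a^2 - 1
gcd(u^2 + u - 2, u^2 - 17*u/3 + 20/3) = 1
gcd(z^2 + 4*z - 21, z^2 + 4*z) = 1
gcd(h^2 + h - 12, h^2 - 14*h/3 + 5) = h - 3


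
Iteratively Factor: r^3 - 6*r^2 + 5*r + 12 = (r - 4)*(r^2 - 2*r - 3) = (r - 4)*(r - 3)*(r + 1)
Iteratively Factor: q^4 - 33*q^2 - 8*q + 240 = (q - 5)*(q^3 + 5*q^2 - 8*q - 48) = (q - 5)*(q + 4)*(q^2 + q - 12) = (q - 5)*(q - 3)*(q + 4)*(q + 4)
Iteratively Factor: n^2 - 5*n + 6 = (n - 2)*(n - 3)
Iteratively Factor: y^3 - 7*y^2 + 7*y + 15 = (y + 1)*(y^2 - 8*y + 15) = (y - 3)*(y + 1)*(y - 5)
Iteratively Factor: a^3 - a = (a + 1)*(a^2 - a) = a*(a + 1)*(a - 1)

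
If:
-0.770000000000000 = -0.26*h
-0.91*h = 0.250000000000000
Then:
No Solution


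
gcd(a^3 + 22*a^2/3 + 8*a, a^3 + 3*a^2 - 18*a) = a^2 + 6*a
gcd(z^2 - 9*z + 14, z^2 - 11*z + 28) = z - 7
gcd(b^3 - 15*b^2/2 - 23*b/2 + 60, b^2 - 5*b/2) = b - 5/2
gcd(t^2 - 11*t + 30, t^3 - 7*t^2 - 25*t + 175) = t - 5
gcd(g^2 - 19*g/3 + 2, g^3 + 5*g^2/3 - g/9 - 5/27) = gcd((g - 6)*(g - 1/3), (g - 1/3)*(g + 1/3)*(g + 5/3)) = g - 1/3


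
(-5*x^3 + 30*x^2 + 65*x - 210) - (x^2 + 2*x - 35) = -5*x^3 + 29*x^2 + 63*x - 175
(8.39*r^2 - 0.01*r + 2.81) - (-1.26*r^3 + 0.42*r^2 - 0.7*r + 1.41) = 1.26*r^3 + 7.97*r^2 + 0.69*r + 1.4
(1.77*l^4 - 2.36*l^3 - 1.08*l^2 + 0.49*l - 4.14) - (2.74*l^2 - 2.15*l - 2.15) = 1.77*l^4 - 2.36*l^3 - 3.82*l^2 + 2.64*l - 1.99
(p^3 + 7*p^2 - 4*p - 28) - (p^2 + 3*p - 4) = p^3 + 6*p^2 - 7*p - 24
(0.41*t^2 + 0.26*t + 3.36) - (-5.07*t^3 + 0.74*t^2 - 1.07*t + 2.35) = 5.07*t^3 - 0.33*t^2 + 1.33*t + 1.01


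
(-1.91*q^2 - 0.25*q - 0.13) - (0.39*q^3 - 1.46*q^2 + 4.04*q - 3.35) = -0.39*q^3 - 0.45*q^2 - 4.29*q + 3.22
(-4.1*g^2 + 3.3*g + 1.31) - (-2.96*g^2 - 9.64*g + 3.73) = -1.14*g^2 + 12.94*g - 2.42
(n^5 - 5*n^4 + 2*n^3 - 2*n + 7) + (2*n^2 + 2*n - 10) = n^5 - 5*n^4 + 2*n^3 + 2*n^2 - 3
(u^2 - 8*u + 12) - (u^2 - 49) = 61 - 8*u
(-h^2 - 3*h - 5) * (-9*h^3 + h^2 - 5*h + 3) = 9*h^5 + 26*h^4 + 47*h^3 + 7*h^2 + 16*h - 15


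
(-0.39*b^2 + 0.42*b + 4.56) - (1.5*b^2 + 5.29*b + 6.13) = -1.89*b^2 - 4.87*b - 1.57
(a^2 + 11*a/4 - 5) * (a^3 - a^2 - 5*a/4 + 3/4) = a^5 + 7*a^4/4 - 9*a^3 + 37*a^2/16 + 133*a/16 - 15/4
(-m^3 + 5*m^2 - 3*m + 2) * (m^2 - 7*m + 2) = -m^5 + 12*m^4 - 40*m^3 + 33*m^2 - 20*m + 4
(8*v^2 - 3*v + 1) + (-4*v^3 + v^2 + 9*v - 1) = -4*v^3 + 9*v^2 + 6*v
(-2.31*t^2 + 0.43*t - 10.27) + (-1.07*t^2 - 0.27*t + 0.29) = -3.38*t^2 + 0.16*t - 9.98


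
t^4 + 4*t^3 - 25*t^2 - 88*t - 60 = (t - 5)*(t + 1)*(t + 2)*(t + 6)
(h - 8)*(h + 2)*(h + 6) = h^3 - 52*h - 96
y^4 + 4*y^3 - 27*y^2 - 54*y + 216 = (y - 3)^2*(y + 4)*(y + 6)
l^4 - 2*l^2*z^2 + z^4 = (l - z)^2*(l + z)^2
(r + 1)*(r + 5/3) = r^2 + 8*r/3 + 5/3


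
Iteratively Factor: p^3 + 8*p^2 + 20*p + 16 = (p + 2)*(p^2 + 6*p + 8) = (p + 2)*(p + 4)*(p + 2)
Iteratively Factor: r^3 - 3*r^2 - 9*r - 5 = (r - 5)*(r^2 + 2*r + 1) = (r - 5)*(r + 1)*(r + 1)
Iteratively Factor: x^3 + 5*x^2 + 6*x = (x + 3)*(x^2 + 2*x) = (x + 2)*(x + 3)*(x)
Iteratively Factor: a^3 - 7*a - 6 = (a - 3)*(a^2 + 3*a + 2) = (a - 3)*(a + 1)*(a + 2)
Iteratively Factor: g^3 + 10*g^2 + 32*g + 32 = (g + 4)*(g^2 + 6*g + 8) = (g + 4)^2*(g + 2)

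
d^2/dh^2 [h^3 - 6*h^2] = 6*h - 12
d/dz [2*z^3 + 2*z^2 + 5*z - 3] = 6*z^2 + 4*z + 5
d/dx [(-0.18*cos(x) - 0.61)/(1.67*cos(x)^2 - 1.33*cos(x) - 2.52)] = (-0.3006*cos(x)^2 - 2.0374*cos(x) + 0.3577)*sin(x)/(2.7889*cos(x)^4 - 4.4422*cos(x)^3 - 6.6479*cos(x)^2 + 6.7032*cos(x) + 6.3504)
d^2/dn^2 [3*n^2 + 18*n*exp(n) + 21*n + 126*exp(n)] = 18*n*exp(n) + 162*exp(n) + 6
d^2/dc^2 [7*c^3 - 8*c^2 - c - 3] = 42*c - 16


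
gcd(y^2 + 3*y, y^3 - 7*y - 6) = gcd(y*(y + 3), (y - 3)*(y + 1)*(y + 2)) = 1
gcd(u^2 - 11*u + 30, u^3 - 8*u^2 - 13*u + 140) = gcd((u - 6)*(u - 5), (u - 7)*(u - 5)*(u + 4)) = u - 5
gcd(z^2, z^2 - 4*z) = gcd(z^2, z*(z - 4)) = z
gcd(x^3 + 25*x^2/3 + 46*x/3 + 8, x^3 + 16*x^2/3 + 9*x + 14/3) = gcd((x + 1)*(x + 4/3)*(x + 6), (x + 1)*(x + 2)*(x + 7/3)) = x + 1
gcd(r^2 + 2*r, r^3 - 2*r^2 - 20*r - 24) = r + 2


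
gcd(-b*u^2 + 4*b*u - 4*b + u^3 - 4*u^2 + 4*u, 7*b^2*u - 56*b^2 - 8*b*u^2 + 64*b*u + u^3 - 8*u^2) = -b + u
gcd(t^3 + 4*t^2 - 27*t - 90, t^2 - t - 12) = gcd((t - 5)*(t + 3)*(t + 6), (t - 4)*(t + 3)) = t + 3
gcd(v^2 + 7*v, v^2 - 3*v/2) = v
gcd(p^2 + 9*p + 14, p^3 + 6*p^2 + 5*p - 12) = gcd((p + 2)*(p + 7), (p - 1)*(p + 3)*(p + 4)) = 1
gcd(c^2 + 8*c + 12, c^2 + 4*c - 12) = c + 6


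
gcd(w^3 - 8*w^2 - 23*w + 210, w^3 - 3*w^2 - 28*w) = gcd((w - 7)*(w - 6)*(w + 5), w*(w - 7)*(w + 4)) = w - 7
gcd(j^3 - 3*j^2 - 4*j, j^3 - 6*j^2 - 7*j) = j^2 + j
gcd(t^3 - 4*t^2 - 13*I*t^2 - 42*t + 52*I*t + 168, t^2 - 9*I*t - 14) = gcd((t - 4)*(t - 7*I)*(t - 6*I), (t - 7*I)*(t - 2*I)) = t - 7*I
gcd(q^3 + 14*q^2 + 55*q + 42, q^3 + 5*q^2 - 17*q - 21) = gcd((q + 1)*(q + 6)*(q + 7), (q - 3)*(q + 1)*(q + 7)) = q^2 + 8*q + 7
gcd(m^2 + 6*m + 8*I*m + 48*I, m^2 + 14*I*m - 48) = m + 8*I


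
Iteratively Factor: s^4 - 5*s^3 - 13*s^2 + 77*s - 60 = (s + 4)*(s^3 - 9*s^2 + 23*s - 15) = (s - 5)*(s + 4)*(s^2 - 4*s + 3) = (s - 5)*(s - 1)*(s + 4)*(s - 3)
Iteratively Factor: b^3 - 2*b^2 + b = (b - 1)*(b^2 - b) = (b - 1)^2*(b)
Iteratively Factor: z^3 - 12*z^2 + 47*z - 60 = (z - 5)*(z^2 - 7*z + 12) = (z - 5)*(z - 4)*(z - 3)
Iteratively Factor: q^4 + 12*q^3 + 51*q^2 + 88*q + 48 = (q + 4)*(q^3 + 8*q^2 + 19*q + 12) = (q + 3)*(q + 4)*(q^2 + 5*q + 4) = (q + 1)*(q + 3)*(q + 4)*(q + 4)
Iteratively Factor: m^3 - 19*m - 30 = (m - 5)*(m^2 + 5*m + 6) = (m - 5)*(m + 2)*(m + 3)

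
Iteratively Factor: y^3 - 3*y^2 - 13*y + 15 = (y - 5)*(y^2 + 2*y - 3) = (y - 5)*(y + 3)*(y - 1)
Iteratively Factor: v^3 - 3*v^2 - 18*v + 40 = (v + 4)*(v^2 - 7*v + 10) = (v - 5)*(v + 4)*(v - 2)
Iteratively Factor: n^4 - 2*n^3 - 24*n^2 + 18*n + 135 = (n + 3)*(n^3 - 5*n^2 - 9*n + 45) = (n + 3)^2*(n^2 - 8*n + 15) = (n - 3)*(n + 3)^2*(n - 5)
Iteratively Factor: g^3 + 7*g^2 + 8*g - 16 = (g - 1)*(g^2 + 8*g + 16) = (g - 1)*(g + 4)*(g + 4)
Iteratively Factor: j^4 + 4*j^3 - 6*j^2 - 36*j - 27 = (j + 3)*(j^3 + j^2 - 9*j - 9) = (j + 1)*(j + 3)*(j^2 - 9) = (j + 1)*(j + 3)^2*(j - 3)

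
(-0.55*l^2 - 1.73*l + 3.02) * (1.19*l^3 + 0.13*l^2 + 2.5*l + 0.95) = -0.6545*l^5 - 2.1302*l^4 + 1.9939*l^3 - 4.4549*l^2 + 5.9065*l + 2.869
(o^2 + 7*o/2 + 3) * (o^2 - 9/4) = o^4 + 7*o^3/2 + 3*o^2/4 - 63*o/8 - 27/4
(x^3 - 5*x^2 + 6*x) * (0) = 0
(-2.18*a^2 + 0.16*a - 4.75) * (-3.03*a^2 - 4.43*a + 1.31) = 6.6054*a^4 + 9.1726*a^3 + 10.8279*a^2 + 21.2521*a - 6.2225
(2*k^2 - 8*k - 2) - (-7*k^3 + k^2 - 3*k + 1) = 7*k^3 + k^2 - 5*k - 3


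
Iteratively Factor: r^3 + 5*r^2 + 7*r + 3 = (r + 1)*(r^2 + 4*r + 3) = (r + 1)*(r + 3)*(r + 1)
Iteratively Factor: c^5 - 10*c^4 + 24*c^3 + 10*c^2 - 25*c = (c - 1)*(c^4 - 9*c^3 + 15*c^2 + 25*c) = (c - 5)*(c - 1)*(c^3 - 4*c^2 - 5*c) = (c - 5)^2*(c - 1)*(c^2 + c) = (c - 5)^2*(c - 1)*(c + 1)*(c)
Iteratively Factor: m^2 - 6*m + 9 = (m - 3)*(m - 3)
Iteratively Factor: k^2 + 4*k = (k)*(k + 4)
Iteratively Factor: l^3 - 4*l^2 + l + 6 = (l - 3)*(l^2 - l - 2) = (l - 3)*(l - 2)*(l + 1)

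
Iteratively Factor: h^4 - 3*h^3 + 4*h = (h)*(h^3 - 3*h^2 + 4) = h*(h + 1)*(h^2 - 4*h + 4) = h*(h - 2)*(h + 1)*(h - 2)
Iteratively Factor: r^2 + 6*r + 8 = (r + 2)*(r + 4)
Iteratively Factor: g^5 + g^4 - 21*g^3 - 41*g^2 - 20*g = (g)*(g^4 + g^3 - 21*g^2 - 41*g - 20) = g*(g + 1)*(g^3 - 21*g - 20) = g*(g + 1)^2*(g^2 - g - 20) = g*(g + 1)^2*(g + 4)*(g - 5)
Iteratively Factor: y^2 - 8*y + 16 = (y - 4)*(y - 4)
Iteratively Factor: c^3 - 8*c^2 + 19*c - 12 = (c - 4)*(c^2 - 4*c + 3) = (c - 4)*(c - 1)*(c - 3)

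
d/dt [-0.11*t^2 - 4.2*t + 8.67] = -0.22*t - 4.2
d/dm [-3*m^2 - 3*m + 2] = -6*m - 3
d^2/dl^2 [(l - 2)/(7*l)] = -4/(7*l^3)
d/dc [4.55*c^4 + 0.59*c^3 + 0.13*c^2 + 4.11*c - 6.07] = 18.2*c^3 + 1.77*c^2 + 0.26*c + 4.11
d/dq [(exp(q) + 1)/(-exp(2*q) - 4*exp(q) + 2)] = (2*(exp(q) + 1)*(exp(q) + 2) - exp(2*q) - 4*exp(q) + 2)*exp(q)/(exp(2*q) + 4*exp(q) - 2)^2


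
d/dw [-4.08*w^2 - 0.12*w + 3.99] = -8.16*w - 0.12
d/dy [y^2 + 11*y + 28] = 2*y + 11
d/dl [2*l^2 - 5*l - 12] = 4*l - 5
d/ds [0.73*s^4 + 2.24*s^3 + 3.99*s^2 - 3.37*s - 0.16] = 2.92*s^3 + 6.72*s^2 + 7.98*s - 3.37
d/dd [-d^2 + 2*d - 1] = 2 - 2*d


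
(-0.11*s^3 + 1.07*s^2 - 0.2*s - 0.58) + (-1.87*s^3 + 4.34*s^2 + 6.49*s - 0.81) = -1.98*s^3 + 5.41*s^2 + 6.29*s - 1.39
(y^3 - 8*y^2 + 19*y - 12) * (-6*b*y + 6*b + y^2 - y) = -6*b*y^4 + 54*b*y^3 - 162*b*y^2 + 186*b*y - 72*b + y^5 - 9*y^4 + 27*y^3 - 31*y^2 + 12*y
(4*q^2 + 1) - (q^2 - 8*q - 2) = 3*q^2 + 8*q + 3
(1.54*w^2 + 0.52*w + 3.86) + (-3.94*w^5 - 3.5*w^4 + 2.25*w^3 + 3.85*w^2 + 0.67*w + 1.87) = -3.94*w^5 - 3.5*w^4 + 2.25*w^3 + 5.39*w^2 + 1.19*w + 5.73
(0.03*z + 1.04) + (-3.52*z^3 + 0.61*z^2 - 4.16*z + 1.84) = -3.52*z^3 + 0.61*z^2 - 4.13*z + 2.88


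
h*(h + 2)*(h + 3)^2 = h^4 + 8*h^3 + 21*h^2 + 18*h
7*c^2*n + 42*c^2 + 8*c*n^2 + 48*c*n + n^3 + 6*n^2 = (c + n)*(7*c + n)*(n + 6)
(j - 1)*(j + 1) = j^2 - 1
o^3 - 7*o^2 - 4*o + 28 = (o - 7)*(o - 2)*(o + 2)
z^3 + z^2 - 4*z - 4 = (z - 2)*(z + 1)*(z + 2)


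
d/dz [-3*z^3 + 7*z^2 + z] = -9*z^2 + 14*z + 1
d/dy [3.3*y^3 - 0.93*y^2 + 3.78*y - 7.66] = 9.9*y^2 - 1.86*y + 3.78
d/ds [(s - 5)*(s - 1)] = 2*s - 6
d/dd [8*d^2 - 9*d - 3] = 16*d - 9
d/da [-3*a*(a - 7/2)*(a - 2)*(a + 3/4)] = -12*a^3 + 171*a^2/4 - 69*a/4 - 63/4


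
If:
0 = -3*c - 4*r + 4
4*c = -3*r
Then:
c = -12/7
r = 16/7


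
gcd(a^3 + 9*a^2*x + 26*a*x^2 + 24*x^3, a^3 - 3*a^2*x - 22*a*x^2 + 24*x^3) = a + 4*x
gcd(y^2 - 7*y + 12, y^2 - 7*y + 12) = y^2 - 7*y + 12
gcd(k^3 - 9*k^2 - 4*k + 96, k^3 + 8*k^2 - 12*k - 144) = k - 4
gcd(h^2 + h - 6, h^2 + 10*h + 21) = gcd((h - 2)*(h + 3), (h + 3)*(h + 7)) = h + 3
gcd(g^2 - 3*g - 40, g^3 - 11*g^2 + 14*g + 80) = g - 8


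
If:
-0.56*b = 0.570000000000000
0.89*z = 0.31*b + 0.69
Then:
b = -1.02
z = 0.42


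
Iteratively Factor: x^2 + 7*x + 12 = (x + 4)*(x + 3)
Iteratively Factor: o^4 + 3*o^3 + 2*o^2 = (o)*(o^3 + 3*o^2 + 2*o) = o*(o + 1)*(o^2 + 2*o) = o*(o + 1)*(o + 2)*(o)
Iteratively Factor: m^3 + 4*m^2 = (m)*(m^2 + 4*m) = m*(m + 4)*(m)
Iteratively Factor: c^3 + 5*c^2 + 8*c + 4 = (c + 2)*(c^2 + 3*c + 2) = (c + 1)*(c + 2)*(c + 2)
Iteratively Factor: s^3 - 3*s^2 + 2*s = (s - 1)*(s^2 - 2*s) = s*(s - 1)*(s - 2)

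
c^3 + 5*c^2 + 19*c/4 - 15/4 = (c - 1/2)*(c + 5/2)*(c + 3)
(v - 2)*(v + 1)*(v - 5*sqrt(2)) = v^3 - 5*sqrt(2)*v^2 - v^2 - 2*v + 5*sqrt(2)*v + 10*sqrt(2)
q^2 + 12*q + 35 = (q + 5)*(q + 7)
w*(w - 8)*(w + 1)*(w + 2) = w^4 - 5*w^3 - 22*w^2 - 16*w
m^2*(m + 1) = m^3 + m^2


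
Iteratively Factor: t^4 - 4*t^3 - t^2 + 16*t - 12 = (t - 1)*(t^3 - 3*t^2 - 4*t + 12) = (t - 1)*(t + 2)*(t^2 - 5*t + 6) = (t - 3)*(t - 1)*(t + 2)*(t - 2)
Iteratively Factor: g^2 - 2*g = (g)*(g - 2)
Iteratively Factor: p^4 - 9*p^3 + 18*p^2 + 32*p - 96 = (p - 3)*(p^3 - 6*p^2 + 32) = (p - 4)*(p - 3)*(p^2 - 2*p - 8) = (p - 4)^2*(p - 3)*(p + 2)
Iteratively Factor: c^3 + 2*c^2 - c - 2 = (c - 1)*(c^2 + 3*c + 2) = (c - 1)*(c + 2)*(c + 1)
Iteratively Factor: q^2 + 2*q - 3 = (q - 1)*(q + 3)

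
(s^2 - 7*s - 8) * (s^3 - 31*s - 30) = s^5 - 7*s^4 - 39*s^3 + 187*s^2 + 458*s + 240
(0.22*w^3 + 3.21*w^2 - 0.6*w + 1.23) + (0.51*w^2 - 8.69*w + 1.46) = 0.22*w^3 + 3.72*w^2 - 9.29*w + 2.69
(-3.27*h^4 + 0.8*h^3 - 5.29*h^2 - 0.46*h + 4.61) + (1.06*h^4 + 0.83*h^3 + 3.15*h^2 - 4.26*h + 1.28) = -2.21*h^4 + 1.63*h^3 - 2.14*h^2 - 4.72*h + 5.89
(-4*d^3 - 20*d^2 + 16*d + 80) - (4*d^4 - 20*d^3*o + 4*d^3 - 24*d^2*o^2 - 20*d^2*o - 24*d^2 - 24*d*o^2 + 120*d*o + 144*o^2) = -4*d^4 + 20*d^3*o - 8*d^3 + 24*d^2*o^2 + 20*d^2*o + 4*d^2 + 24*d*o^2 - 120*d*o + 16*d - 144*o^2 + 80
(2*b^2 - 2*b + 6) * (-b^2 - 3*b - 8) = -2*b^4 - 4*b^3 - 16*b^2 - 2*b - 48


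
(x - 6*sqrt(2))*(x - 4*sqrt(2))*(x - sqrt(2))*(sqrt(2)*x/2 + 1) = sqrt(2)*x^4/2 - 10*x^3 + 23*sqrt(2)*x^2 + 20*x - 48*sqrt(2)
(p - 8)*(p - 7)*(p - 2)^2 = p^4 - 19*p^3 + 120*p^2 - 284*p + 224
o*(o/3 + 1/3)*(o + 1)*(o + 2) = o^4/3 + 4*o^3/3 + 5*o^2/3 + 2*o/3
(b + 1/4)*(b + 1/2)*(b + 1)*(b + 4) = b^4 + 23*b^3/4 + 63*b^2/8 + 29*b/8 + 1/2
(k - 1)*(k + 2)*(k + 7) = k^3 + 8*k^2 + 5*k - 14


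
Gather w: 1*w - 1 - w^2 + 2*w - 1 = -w^2 + 3*w - 2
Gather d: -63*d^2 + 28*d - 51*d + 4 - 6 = -63*d^2 - 23*d - 2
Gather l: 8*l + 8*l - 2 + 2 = 16*l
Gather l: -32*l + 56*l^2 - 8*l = 56*l^2 - 40*l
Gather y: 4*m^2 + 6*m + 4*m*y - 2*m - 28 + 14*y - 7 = 4*m^2 + 4*m + y*(4*m + 14) - 35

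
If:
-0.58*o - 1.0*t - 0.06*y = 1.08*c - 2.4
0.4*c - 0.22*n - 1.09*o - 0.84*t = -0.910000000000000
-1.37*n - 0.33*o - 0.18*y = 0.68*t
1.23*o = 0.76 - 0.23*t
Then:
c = 0.914170664797669 - 0.0619179115212712*y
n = -0.134865202097046*y - 0.682541702338804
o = 0.396753595783094 - 0.00144119024428575*y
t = 0.00770723478465858*y + 1.18257859646432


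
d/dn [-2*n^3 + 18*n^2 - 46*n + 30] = -6*n^2 + 36*n - 46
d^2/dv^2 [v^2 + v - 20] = 2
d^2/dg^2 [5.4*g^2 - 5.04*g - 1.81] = 10.8000000000000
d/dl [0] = 0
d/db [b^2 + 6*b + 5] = 2*b + 6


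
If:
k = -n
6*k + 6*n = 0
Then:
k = -n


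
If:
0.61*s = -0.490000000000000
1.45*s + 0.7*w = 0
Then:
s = -0.80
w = 1.66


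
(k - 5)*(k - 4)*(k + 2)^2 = k^4 - 5*k^3 - 12*k^2 + 44*k + 80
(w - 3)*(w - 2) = w^2 - 5*w + 6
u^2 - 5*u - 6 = (u - 6)*(u + 1)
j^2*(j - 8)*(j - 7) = j^4 - 15*j^3 + 56*j^2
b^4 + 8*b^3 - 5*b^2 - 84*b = b*(b - 3)*(b + 4)*(b + 7)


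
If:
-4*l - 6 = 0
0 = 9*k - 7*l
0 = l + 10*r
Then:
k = -7/6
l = -3/2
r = 3/20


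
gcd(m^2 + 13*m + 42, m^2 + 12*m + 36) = m + 6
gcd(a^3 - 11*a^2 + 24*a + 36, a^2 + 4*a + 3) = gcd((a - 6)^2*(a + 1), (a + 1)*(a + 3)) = a + 1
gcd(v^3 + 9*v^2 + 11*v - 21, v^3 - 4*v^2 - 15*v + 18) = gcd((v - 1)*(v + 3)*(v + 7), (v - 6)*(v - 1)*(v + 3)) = v^2 + 2*v - 3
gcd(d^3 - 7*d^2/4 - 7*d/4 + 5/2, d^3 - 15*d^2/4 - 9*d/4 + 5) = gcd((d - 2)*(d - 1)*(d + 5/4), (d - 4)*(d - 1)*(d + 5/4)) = d^2 + d/4 - 5/4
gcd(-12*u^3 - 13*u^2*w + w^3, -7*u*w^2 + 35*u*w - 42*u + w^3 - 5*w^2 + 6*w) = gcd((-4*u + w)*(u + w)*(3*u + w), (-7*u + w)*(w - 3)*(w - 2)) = 1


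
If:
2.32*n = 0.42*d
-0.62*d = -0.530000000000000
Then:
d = 0.85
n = 0.15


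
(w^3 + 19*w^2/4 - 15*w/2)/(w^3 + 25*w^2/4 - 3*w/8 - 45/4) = 2*w/(2*w + 3)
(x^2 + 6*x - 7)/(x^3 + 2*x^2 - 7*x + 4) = (x + 7)/(x^2 + 3*x - 4)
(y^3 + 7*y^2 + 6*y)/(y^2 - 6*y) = (y^2 + 7*y + 6)/(y - 6)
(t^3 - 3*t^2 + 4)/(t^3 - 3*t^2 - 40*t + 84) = (t^2 - t - 2)/(t^2 - t - 42)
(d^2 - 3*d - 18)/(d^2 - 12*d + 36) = (d + 3)/(d - 6)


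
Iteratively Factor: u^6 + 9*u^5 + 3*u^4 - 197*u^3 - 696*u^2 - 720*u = (u + 3)*(u^5 + 6*u^4 - 15*u^3 - 152*u^2 - 240*u) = u*(u + 3)*(u^4 + 6*u^3 - 15*u^2 - 152*u - 240) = u*(u - 5)*(u + 3)*(u^3 + 11*u^2 + 40*u + 48) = u*(u - 5)*(u + 3)*(u + 4)*(u^2 + 7*u + 12) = u*(u - 5)*(u + 3)*(u + 4)^2*(u + 3)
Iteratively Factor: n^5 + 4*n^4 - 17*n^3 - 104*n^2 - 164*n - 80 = (n + 2)*(n^4 + 2*n^3 - 21*n^2 - 62*n - 40) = (n - 5)*(n + 2)*(n^3 + 7*n^2 + 14*n + 8) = (n - 5)*(n + 2)^2*(n^2 + 5*n + 4) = (n - 5)*(n + 2)^2*(n + 4)*(n + 1)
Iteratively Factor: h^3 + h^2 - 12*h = (h)*(h^2 + h - 12) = h*(h - 3)*(h + 4)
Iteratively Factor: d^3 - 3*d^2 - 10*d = (d)*(d^2 - 3*d - 10) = d*(d - 5)*(d + 2)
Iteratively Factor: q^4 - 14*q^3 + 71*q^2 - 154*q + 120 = (q - 3)*(q^3 - 11*q^2 + 38*q - 40) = (q - 5)*(q - 3)*(q^2 - 6*q + 8) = (q - 5)*(q - 3)*(q - 2)*(q - 4)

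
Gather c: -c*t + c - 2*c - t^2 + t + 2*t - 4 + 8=c*(-t - 1) - t^2 + 3*t + 4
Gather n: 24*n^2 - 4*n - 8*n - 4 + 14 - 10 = 24*n^2 - 12*n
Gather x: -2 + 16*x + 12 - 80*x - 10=-64*x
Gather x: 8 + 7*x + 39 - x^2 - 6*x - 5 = -x^2 + x + 42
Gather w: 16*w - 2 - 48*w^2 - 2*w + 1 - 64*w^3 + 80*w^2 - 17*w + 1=-64*w^3 + 32*w^2 - 3*w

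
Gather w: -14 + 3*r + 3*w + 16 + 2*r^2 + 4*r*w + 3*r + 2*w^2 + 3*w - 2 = 2*r^2 + 6*r + 2*w^2 + w*(4*r + 6)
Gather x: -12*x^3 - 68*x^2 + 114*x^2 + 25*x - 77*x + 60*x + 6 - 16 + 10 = -12*x^3 + 46*x^2 + 8*x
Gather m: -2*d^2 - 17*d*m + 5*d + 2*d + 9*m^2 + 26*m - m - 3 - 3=-2*d^2 + 7*d + 9*m^2 + m*(25 - 17*d) - 6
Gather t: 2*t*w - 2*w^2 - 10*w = 2*t*w - 2*w^2 - 10*w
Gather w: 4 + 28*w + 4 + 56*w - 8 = 84*w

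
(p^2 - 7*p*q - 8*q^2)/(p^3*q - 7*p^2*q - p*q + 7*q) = (p^2 - 7*p*q - 8*q^2)/(q*(p^3 - 7*p^2 - p + 7))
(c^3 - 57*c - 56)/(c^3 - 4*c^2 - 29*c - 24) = (c + 7)/(c + 3)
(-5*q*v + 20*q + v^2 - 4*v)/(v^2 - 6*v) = (-5*q*v + 20*q + v^2 - 4*v)/(v*(v - 6))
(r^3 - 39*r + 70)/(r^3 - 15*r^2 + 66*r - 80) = (r + 7)/(r - 8)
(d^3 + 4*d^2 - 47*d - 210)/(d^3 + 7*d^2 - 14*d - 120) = (d - 7)/(d - 4)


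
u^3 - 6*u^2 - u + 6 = (u - 6)*(u - 1)*(u + 1)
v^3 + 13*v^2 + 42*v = v*(v + 6)*(v + 7)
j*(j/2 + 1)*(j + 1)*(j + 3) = j^4/2 + 3*j^3 + 11*j^2/2 + 3*j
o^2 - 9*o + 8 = (o - 8)*(o - 1)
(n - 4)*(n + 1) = n^2 - 3*n - 4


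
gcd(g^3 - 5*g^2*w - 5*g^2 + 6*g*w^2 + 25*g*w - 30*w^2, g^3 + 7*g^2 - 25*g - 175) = g - 5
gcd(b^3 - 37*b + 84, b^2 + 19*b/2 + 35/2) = b + 7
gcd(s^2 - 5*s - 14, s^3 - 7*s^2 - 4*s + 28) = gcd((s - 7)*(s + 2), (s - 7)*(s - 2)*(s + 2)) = s^2 - 5*s - 14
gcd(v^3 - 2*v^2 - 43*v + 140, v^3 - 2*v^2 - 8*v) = v - 4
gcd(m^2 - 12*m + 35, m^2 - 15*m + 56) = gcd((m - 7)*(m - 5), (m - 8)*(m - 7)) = m - 7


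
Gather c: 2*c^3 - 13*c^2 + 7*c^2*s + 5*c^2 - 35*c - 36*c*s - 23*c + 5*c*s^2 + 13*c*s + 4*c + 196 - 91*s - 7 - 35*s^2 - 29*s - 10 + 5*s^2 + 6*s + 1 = 2*c^3 + c^2*(7*s - 8) + c*(5*s^2 - 23*s - 54) - 30*s^2 - 114*s + 180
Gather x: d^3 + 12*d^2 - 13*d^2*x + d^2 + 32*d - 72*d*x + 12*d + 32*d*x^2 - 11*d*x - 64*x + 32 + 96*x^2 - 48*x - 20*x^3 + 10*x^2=d^3 + 13*d^2 + 44*d - 20*x^3 + x^2*(32*d + 106) + x*(-13*d^2 - 83*d - 112) + 32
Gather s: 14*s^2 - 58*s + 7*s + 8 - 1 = 14*s^2 - 51*s + 7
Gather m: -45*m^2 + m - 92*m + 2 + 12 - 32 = -45*m^2 - 91*m - 18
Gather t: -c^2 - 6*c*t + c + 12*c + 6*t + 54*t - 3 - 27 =-c^2 + 13*c + t*(60 - 6*c) - 30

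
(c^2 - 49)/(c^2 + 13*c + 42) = (c - 7)/(c + 6)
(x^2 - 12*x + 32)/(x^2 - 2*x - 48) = (x - 4)/(x + 6)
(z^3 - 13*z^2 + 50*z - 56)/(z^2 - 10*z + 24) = (z^2 - 9*z + 14)/(z - 6)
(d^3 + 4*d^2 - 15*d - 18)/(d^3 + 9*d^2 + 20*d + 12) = (d - 3)/(d + 2)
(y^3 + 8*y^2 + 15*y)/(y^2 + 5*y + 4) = y*(y^2 + 8*y + 15)/(y^2 + 5*y + 4)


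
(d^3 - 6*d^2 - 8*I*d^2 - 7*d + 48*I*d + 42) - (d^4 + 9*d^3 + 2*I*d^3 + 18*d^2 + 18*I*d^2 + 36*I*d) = -d^4 - 8*d^3 - 2*I*d^3 - 24*d^2 - 26*I*d^2 - 7*d + 12*I*d + 42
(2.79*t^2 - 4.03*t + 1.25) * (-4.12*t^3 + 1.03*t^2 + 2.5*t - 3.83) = -11.4948*t^5 + 19.4773*t^4 - 2.3259*t^3 - 19.4732*t^2 + 18.5599*t - 4.7875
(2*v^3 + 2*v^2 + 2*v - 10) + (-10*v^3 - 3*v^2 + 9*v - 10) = -8*v^3 - v^2 + 11*v - 20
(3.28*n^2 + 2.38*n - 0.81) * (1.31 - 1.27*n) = -4.1656*n^3 + 1.2742*n^2 + 4.1465*n - 1.0611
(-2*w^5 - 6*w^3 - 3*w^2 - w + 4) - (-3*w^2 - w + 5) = -2*w^5 - 6*w^3 - 1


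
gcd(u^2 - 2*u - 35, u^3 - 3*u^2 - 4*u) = 1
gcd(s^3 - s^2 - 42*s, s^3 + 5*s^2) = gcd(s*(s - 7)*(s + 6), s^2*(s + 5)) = s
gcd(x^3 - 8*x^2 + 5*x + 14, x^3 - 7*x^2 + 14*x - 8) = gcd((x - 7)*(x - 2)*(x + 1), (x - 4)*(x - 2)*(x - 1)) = x - 2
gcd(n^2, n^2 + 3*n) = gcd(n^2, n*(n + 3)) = n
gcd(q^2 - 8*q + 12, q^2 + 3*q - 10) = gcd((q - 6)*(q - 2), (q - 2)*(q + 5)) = q - 2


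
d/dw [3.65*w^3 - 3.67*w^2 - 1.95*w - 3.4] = 10.95*w^2 - 7.34*w - 1.95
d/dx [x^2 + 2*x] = 2*x + 2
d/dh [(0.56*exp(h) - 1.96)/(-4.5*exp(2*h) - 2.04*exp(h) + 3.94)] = (2.52*exp(2*h) - 17.64*exp(h) - 1.792)*exp(h)/(20.25*exp(4*h) + 18.36*exp(3*h) - 31.2984*exp(2*h) - 16.0752*exp(h) + 15.5236)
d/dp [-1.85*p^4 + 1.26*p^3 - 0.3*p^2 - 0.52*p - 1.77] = -7.4*p^3 + 3.78*p^2 - 0.6*p - 0.52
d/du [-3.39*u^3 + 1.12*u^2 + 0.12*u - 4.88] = -10.17*u^2 + 2.24*u + 0.12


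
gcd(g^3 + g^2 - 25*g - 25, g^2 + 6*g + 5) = g^2 + 6*g + 5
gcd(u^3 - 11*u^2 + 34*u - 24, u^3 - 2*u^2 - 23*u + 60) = u - 4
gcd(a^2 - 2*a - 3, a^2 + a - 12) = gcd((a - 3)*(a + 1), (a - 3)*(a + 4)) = a - 3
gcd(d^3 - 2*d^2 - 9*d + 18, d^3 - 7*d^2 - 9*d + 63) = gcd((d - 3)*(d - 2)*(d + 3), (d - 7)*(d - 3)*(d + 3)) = d^2 - 9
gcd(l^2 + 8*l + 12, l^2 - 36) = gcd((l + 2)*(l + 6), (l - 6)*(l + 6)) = l + 6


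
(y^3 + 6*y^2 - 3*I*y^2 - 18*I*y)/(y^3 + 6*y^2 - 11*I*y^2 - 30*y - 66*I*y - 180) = y*(y - 3*I)/(y^2 - 11*I*y - 30)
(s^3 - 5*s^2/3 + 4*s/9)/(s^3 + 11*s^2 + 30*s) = (9*s^2 - 15*s + 4)/(9*(s^2 + 11*s + 30))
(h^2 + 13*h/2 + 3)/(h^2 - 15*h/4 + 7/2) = 2*(2*h^2 + 13*h + 6)/(4*h^2 - 15*h + 14)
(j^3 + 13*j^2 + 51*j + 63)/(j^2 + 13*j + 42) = (j^2 + 6*j + 9)/(j + 6)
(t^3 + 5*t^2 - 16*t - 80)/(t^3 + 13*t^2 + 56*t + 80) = (t - 4)/(t + 4)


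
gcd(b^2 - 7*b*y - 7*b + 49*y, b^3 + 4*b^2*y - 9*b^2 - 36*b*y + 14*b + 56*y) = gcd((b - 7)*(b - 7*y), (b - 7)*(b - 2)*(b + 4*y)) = b - 7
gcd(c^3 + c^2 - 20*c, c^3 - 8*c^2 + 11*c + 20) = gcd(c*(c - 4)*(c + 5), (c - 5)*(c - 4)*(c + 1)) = c - 4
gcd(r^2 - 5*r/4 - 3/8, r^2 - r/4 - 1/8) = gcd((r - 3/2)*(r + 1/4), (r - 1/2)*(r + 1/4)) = r + 1/4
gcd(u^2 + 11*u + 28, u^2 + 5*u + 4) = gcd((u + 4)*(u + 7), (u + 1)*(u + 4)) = u + 4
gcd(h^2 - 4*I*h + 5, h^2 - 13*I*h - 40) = h - 5*I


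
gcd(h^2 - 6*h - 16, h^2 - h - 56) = h - 8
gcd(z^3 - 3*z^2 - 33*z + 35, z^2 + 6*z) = 1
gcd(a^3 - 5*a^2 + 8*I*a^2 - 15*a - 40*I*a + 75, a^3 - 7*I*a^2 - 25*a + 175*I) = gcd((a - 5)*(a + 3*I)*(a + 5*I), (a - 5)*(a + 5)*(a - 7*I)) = a - 5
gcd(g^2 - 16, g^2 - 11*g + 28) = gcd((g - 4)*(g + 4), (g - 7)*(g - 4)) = g - 4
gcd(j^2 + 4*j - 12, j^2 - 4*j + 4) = j - 2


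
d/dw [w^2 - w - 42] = 2*w - 1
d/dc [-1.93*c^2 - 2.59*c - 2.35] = -3.86*c - 2.59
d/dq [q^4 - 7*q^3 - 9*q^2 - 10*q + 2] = 4*q^3 - 21*q^2 - 18*q - 10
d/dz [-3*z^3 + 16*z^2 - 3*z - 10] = -9*z^2 + 32*z - 3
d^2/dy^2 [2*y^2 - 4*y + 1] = 4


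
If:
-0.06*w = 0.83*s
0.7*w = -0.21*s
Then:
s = 0.00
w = 0.00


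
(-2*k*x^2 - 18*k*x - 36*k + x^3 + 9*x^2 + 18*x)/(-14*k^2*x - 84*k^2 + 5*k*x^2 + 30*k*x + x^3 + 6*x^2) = (x + 3)/(7*k + x)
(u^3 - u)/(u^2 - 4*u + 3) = u*(u + 1)/(u - 3)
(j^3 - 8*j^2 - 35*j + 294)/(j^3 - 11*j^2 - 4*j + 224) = (j^2 - j - 42)/(j^2 - 4*j - 32)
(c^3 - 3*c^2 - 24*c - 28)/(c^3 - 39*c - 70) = (c + 2)/(c + 5)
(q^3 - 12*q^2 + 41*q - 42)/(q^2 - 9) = (q^2 - 9*q + 14)/(q + 3)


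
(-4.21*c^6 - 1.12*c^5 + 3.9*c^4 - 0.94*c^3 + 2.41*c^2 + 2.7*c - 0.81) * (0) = 0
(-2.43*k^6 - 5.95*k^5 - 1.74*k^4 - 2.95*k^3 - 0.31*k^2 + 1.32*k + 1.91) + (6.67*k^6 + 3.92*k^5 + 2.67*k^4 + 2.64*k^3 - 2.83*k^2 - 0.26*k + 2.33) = 4.24*k^6 - 2.03*k^5 + 0.93*k^4 - 0.31*k^3 - 3.14*k^2 + 1.06*k + 4.24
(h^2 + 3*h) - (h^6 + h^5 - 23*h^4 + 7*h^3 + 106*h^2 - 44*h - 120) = -h^6 - h^5 + 23*h^4 - 7*h^3 - 105*h^2 + 47*h + 120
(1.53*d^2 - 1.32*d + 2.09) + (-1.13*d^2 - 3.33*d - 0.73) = 0.4*d^2 - 4.65*d + 1.36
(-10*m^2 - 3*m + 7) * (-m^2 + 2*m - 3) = 10*m^4 - 17*m^3 + 17*m^2 + 23*m - 21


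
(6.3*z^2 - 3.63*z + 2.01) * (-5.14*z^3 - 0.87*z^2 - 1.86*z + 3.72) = -32.382*z^5 + 13.1772*z^4 - 18.8913*z^3 + 28.4391*z^2 - 17.2422*z + 7.4772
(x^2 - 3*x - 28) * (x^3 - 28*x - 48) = x^5 - 3*x^4 - 56*x^3 + 36*x^2 + 928*x + 1344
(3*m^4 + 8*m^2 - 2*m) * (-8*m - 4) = -24*m^5 - 12*m^4 - 64*m^3 - 16*m^2 + 8*m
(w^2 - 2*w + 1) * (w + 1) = w^3 - w^2 - w + 1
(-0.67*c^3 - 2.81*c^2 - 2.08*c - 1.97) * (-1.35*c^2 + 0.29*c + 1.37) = 0.9045*c^5 + 3.5992*c^4 + 1.0752*c^3 - 1.7934*c^2 - 3.4209*c - 2.6989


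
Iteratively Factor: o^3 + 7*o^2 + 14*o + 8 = (o + 4)*(o^2 + 3*o + 2) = (o + 1)*(o + 4)*(o + 2)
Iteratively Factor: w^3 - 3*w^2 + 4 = (w - 2)*(w^2 - w - 2) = (w - 2)^2*(w + 1)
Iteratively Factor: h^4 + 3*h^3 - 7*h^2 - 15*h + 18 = (h - 1)*(h^3 + 4*h^2 - 3*h - 18) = (h - 2)*(h - 1)*(h^2 + 6*h + 9) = (h - 2)*(h - 1)*(h + 3)*(h + 3)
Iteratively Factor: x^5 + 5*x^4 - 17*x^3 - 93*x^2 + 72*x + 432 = (x + 4)*(x^4 + x^3 - 21*x^2 - 9*x + 108) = (x - 3)*(x + 4)*(x^3 + 4*x^2 - 9*x - 36) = (x - 3)^2*(x + 4)*(x^2 + 7*x + 12) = (x - 3)^2*(x + 4)^2*(x + 3)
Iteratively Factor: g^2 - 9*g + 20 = (g - 5)*(g - 4)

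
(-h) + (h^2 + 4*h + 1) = h^2 + 3*h + 1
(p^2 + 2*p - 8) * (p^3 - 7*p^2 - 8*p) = p^5 - 5*p^4 - 30*p^3 + 40*p^2 + 64*p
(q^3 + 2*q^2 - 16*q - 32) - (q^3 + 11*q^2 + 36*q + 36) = -9*q^2 - 52*q - 68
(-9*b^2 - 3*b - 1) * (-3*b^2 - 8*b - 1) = 27*b^4 + 81*b^3 + 36*b^2 + 11*b + 1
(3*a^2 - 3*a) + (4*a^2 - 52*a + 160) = 7*a^2 - 55*a + 160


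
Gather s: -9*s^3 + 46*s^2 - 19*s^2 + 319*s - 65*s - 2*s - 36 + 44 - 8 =-9*s^3 + 27*s^2 + 252*s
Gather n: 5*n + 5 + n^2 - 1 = n^2 + 5*n + 4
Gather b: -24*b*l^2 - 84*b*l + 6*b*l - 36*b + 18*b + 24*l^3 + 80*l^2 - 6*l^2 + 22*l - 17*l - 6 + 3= b*(-24*l^2 - 78*l - 18) + 24*l^3 + 74*l^2 + 5*l - 3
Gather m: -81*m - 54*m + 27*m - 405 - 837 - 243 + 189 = -108*m - 1296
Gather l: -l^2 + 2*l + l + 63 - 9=-l^2 + 3*l + 54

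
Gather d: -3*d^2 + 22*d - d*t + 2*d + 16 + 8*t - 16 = -3*d^2 + d*(24 - t) + 8*t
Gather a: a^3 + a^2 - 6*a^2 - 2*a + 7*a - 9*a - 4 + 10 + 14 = a^3 - 5*a^2 - 4*a + 20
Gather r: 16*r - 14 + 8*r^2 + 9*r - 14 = 8*r^2 + 25*r - 28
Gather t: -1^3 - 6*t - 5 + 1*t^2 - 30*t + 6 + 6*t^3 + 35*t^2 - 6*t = 6*t^3 + 36*t^2 - 42*t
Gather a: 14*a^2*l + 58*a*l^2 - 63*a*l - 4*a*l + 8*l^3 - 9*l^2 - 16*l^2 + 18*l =14*a^2*l + a*(58*l^2 - 67*l) + 8*l^3 - 25*l^2 + 18*l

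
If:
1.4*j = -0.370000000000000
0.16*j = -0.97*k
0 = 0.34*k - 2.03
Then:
No Solution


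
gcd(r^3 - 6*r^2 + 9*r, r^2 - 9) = r - 3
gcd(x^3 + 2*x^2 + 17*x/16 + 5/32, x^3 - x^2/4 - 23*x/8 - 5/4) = x^2 + 7*x/4 + 5/8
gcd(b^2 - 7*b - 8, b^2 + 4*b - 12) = 1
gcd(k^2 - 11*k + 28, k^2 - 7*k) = k - 7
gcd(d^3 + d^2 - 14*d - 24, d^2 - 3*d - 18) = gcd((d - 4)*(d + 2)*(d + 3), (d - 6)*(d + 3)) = d + 3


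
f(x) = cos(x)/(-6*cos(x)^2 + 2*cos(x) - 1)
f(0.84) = -0.29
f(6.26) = -0.20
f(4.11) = 0.14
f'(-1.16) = -0.03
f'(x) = (-12*sin(x)*cos(x) + 2*sin(x))*cos(x)/(-6*cos(x)^2 + 2*cos(x) - 1)^2 - sin(x)/(-6*cos(x)^2 + 2*cos(x) - 1) = (1 - 6*cos(x)^2)*sin(x)/(6*sin(x)^2 + 2*cos(x) - 7)^2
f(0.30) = -0.21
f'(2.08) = -0.03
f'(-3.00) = 0.01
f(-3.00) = 0.11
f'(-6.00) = -0.06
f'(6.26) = 0.00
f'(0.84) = -0.23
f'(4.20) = 0.03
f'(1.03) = -0.21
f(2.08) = 0.14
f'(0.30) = -0.06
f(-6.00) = -0.21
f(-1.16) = -0.34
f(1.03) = -0.33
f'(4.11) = 0.05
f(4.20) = 0.14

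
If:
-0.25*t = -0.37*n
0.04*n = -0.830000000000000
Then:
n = -20.75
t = -30.71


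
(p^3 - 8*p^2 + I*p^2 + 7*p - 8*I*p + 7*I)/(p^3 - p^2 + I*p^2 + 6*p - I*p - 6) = (p^2 + p*(-7 + I) - 7*I)/(p^2 + I*p + 6)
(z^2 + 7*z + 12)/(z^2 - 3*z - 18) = (z + 4)/(z - 6)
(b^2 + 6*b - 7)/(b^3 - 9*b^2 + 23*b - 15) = (b + 7)/(b^2 - 8*b + 15)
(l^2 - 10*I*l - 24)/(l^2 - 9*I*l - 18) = (l - 4*I)/(l - 3*I)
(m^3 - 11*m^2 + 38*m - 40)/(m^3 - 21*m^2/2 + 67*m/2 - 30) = 2*(m - 2)/(2*m - 3)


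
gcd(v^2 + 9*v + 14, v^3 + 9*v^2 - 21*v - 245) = v + 7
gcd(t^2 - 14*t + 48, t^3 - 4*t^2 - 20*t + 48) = t - 6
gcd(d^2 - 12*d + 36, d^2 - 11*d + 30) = d - 6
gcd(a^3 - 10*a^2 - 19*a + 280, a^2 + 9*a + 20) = a + 5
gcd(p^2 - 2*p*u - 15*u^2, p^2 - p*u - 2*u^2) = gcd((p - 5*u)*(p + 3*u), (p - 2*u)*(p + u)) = 1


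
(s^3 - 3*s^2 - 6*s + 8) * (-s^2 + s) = -s^5 + 4*s^4 + 3*s^3 - 14*s^2 + 8*s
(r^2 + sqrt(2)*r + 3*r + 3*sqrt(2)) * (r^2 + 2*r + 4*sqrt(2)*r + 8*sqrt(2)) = r^4 + 5*r^3 + 5*sqrt(2)*r^3 + 14*r^2 + 25*sqrt(2)*r^2 + 40*r + 30*sqrt(2)*r + 48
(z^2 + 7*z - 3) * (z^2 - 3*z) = z^4 + 4*z^3 - 24*z^2 + 9*z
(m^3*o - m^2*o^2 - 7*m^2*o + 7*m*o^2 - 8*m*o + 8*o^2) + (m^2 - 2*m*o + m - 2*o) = m^3*o - m^2*o^2 - 7*m^2*o + m^2 + 7*m*o^2 - 10*m*o + m + 8*o^2 - 2*o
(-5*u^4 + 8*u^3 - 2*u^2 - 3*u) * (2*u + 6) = -10*u^5 - 14*u^4 + 44*u^3 - 18*u^2 - 18*u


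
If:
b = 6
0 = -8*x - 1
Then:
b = 6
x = -1/8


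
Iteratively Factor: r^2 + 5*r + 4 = (r + 4)*(r + 1)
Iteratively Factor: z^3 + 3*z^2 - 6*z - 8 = (z + 1)*(z^2 + 2*z - 8) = (z - 2)*(z + 1)*(z + 4)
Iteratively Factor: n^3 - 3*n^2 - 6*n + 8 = (n - 1)*(n^2 - 2*n - 8) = (n - 1)*(n + 2)*(n - 4)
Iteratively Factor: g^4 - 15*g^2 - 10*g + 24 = (g + 3)*(g^3 - 3*g^2 - 6*g + 8) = (g - 4)*(g + 3)*(g^2 + g - 2) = (g - 4)*(g - 1)*(g + 3)*(g + 2)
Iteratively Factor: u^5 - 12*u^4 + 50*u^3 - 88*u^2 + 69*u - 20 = (u - 4)*(u^4 - 8*u^3 + 18*u^2 - 16*u + 5) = (u - 4)*(u - 1)*(u^3 - 7*u^2 + 11*u - 5) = (u - 5)*(u - 4)*(u - 1)*(u^2 - 2*u + 1) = (u - 5)*(u - 4)*(u - 1)^2*(u - 1)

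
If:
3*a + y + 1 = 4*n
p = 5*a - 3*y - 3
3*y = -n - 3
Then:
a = -13*y/3 - 13/3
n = -3*y - 3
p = -74*y/3 - 74/3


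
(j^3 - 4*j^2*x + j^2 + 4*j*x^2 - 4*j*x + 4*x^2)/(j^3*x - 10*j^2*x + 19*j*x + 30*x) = (j^2 - 4*j*x + 4*x^2)/(x*(j^2 - 11*j + 30))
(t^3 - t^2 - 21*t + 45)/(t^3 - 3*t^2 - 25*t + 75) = (t - 3)/(t - 5)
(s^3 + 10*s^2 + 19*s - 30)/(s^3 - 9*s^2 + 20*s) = (s^3 + 10*s^2 + 19*s - 30)/(s*(s^2 - 9*s + 20))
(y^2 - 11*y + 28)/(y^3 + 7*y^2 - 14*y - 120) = (y - 7)/(y^2 + 11*y + 30)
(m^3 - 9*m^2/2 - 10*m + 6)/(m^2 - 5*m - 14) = (m^2 - 13*m/2 + 3)/(m - 7)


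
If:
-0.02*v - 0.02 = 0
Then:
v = -1.00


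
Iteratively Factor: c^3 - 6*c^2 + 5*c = (c - 1)*(c^2 - 5*c) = (c - 5)*(c - 1)*(c)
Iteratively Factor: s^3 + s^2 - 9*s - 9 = (s + 1)*(s^2 - 9) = (s - 3)*(s + 1)*(s + 3)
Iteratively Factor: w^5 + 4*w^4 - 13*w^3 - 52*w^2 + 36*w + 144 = (w - 3)*(w^4 + 7*w^3 + 8*w^2 - 28*w - 48) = (w - 3)*(w + 3)*(w^3 + 4*w^2 - 4*w - 16) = (w - 3)*(w + 2)*(w + 3)*(w^2 + 2*w - 8) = (w - 3)*(w - 2)*(w + 2)*(w + 3)*(w + 4)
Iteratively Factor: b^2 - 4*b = (b - 4)*(b)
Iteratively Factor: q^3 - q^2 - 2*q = (q + 1)*(q^2 - 2*q) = q*(q + 1)*(q - 2)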